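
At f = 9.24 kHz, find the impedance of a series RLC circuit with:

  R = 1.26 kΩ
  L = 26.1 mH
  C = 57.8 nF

Step 1 — Angular frequency: ω = 2π·f = 2π·9240 = 5.806e+04 rad/s.
Step 2 — Component impedances:
  R: Z = R = 1260 Ω
  L: Z = jωL = j·5.806e+04·0.0261 = 0 + j1515 Ω
  C: Z = 1/(jωC) = -j/(ω·C) = 0 - j298 Ω
Step 3 — Series combination: Z_total = R + L + C = 1260 + j1217 Ω = 1752∠44.0° Ω.

Z = 1260 + j1217 Ω = 1752∠44.0° Ω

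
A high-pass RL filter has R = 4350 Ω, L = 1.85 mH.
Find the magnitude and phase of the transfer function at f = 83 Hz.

Step 1 — Angular frequency: ω = 2π·83 = 521.5 rad/s.
Step 2 — Transfer function: H(jω) = jωL/(R + jωL).
Step 3 — Numerator jωL = j·0.9648; denominator R + jωL = 4350 + j0.9648.
Step 4 — H = 4.919e-08 + j0.0002218.
Step 5 — Magnitude: |H| = 0.0002218 (-73.1 dB); phase: φ = 90.0°.

|H| = 0.0002218 (-73.1 dB), φ = 90.0°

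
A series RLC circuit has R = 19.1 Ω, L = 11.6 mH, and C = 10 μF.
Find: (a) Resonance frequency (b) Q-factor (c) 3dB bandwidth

Step 1 — Resonance condition Im(Z)=0 gives ω₀ = 1/√(LC).
Step 2 — ω₀ = 1/√(0.0116·1e-05) = 2936 rad/s.
Step 3 — f₀ = ω₀/(2π) = 467.3 Hz.
Step 4 — Series Q: Q = ω₀L/R = 2936·0.0116/19.1 = 1.783.
Step 5 — 3dB bandwidth: Δω = ω₀/Q = 1647 rad/s; BW = Δω/(2π) = 262.1 Hz.

(a) f₀ = 467.3 Hz  (b) Q = 1.783  (c) BW = 262.1 Hz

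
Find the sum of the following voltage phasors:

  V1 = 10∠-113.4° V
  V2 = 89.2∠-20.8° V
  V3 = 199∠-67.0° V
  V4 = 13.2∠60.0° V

Step 1 — Convert each phasor to rectangular form:
  V1 = 10·(cos(-113.4°) + j·sin(-113.4°)) = -3.971 - j9.178 V
  V2 = 89.2·(cos(-20.8°) + j·sin(-20.8°)) = 83.39 - j31.68 V
  V3 = 199·(cos(-67.0°) + j·sin(-67.0°)) = 77.76 - j183.2 V
  V4 = 13.2·(cos(60.0°) + j·sin(60.0°)) = 6.6 + j11.43 V
Step 2 — Sum components: V_total = 163.8 - j212.6 V.
Step 3 — Convert to polar: |V_total| = 268.4 V, ∠V_total = -52.4°.

V_total = 268.4∠-52.4° V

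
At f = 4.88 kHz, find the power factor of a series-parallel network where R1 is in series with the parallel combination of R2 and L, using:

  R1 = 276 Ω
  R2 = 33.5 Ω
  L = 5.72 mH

Step 1 — Angular frequency: ω = 2π·f = 2π·4880 = 3.066e+04 rad/s.
Step 2 — Component impedances:
  R1: Z = R = 276 Ω
  R2: Z = R = 33.5 Ω
  L: Z = jωL = j·3.066e+04·0.00572 = 0 + j175.4 Ω
Step 3 — Parallel branch: R2 || L = 1/(1/R2 + 1/L) = 32.32 + j6.173 Ω.
Step 4 — Series with R1: Z_total = R1 + (R2 || L) = 308.3 + j6.173 Ω = 308.4∠1.1° Ω.
Step 5 — Power factor: PF = cos(φ) = Re(Z)/|Z| = 308.32/308.38 = 0.9998.
Step 6 — Type: Im(Z) = 6.173 ⇒ lagging (phase φ = 1.1°).

PF = 0.9998 (lagging, φ = 1.1°)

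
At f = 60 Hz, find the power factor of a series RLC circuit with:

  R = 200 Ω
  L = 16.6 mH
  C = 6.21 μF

Step 1 — Angular frequency: ω = 2π·f = 2π·60 = 377 rad/s.
Step 2 — Component impedances:
  R: Z = R = 200 Ω
  L: Z = jωL = j·377·0.0166 = 0 + j6.258 Ω
  C: Z = 1/(jωC) = -j/(ω·C) = 0 - j427.1 Ω
Step 3 — Series combination: Z_total = R + L + C = 200 - j420.9 Ω = 466∠-64.6° Ω.
Step 4 — Power factor: PF = cos(φ) = Re(Z)/|Z| = 200/466 = 0.4292.
Step 5 — Type: Im(Z) = -420.9 ⇒ leading (phase φ = -64.6°).

PF = 0.4292 (leading, φ = -64.6°)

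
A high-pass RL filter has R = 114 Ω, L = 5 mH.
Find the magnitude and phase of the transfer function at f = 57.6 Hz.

Step 1 — Angular frequency: ω = 2π·57.6 = 361.9 rad/s.
Step 2 — Transfer function: H(jω) = jωL/(R + jωL).
Step 3 — Numerator jωL = j·1.81; denominator R + jωL = 114 + j1.81.
Step 4 — H = 0.0002519 + j0.01587.
Step 5 — Magnitude: |H| = 0.01587 (-36.0 dB); phase: φ = 89.1°.

|H| = 0.01587 (-36.0 dB), φ = 89.1°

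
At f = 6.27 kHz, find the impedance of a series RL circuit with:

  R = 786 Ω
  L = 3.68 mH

Step 1 — Angular frequency: ω = 2π·f = 2π·6270 = 3.94e+04 rad/s.
Step 2 — Component impedances:
  R: Z = R = 786 Ω
  L: Z = jωL = j·3.94e+04·0.00368 = 0 + j145 Ω
Step 3 — Series combination: Z_total = R + L = 786 + j145 Ω = 799.3∠10.5° Ω.

Z = 786 + j145 Ω = 799.3∠10.5° Ω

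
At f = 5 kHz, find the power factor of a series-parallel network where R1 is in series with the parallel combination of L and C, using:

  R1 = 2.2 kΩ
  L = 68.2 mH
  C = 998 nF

Step 1 — Angular frequency: ω = 2π·f = 2π·5000 = 3.142e+04 rad/s.
Step 2 — Component impedances:
  R1: Z = R = 2200 Ω
  L: Z = jωL = j·3.142e+04·0.0682 = 0 + j2143 Ω
  C: Z = 1/(jωC) = -j/(ω·C) = 0 - j31.89 Ω
Step 3 — Parallel branch: L || C = 1/(1/L + 1/C) = 0 - j32.38 Ω.
Step 4 — Series with R1: Z_total = R1 + (L || C) = 2200 - j32.38 Ω = 2200∠-0.8° Ω.
Step 5 — Power factor: PF = cos(φ) = Re(Z)/|Z| = 2200/2200.2 = 0.9999.
Step 6 — Type: Im(Z) = -32.38 ⇒ leading (phase φ = -0.8°).

PF = 0.9999 (leading, φ = -0.8°)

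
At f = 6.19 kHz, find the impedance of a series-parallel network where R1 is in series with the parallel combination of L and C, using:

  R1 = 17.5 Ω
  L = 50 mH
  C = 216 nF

Step 1 — Angular frequency: ω = 2π·f = 2π·6190 = 3.889e+04 rad/s.
Step 2 — Component impedances:
  R1: Z = R = 17.5 Ω
  L: Z = jωL = j·3.889e+04·0.05 = 0 + j1945 Ω
  C: Z = 1/(jωC) = -j/(ω·C) = 0 - j119 Ω
Step 3 — Parallel branch: L || C = 1/(1/L + 1/C) = 0 - j126.8 Ω.
Step 4 — Series with R1: Z_total = R1 + (L || C) = 17.5 - j126.8 Ω = 128∠-82.1° Ω.

Z = 17.5 - j126.8 Ω = 128∠-82.1° Ω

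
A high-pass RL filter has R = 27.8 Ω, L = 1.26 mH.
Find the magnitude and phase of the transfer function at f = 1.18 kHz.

Step 1 — Angular frequency: ω = 2π·1180 = 7414 rad/s.
Step 2 — Transfer function: H(jω) = jωL/(R + jωL).
Step 3 — Numerator jωL = j·9.342; denominator R + jωL = 27.8 + j9.342.
Step 4 — H = 0.1015 + j0.3019.
Step 5 — Magnitude: |H| = 0.3185 (-9.9 dB); phase: φ = 71.4°.

|H| = 0.3185 (-9.9 dB), φ = 71.4°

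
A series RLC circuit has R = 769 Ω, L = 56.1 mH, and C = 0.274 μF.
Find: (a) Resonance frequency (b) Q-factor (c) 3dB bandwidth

Step 1 — Resonance condition Im(Z)=0 gives ω₀ = 1/√(LC).
Step 2 — ω₀ = 1/√(0.0561·2.74e-07) = 8066 rad/s.
Step 3 — f₀ = ω₀/(2π) = 1284 Hz.
Step 4 — Series Q: Q = ω₀L/R = 8066·0.0561/769 = 0.5884.
Step 5 — 3dB bandwidth: Δω = ω₀/Q = 1.371e+04 rad/s; BW = Δω/(2π) = 2182 Hz.

(a) f₀ = 1284 Hz  (b) Q = 0.5884  (c) BW = 2182 Hz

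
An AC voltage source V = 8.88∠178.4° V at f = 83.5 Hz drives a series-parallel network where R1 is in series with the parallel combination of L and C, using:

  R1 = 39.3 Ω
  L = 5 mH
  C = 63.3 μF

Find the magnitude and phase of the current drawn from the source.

Step 1 — Angular frequency: ω = 2π·f = 2π·83.5 = 524.6 rad/s.
Step 2 — Component impedances:
  R1: Z = R = 39.3 Ω
  L: Z = jωL = j·524.6·0.005 = 0 + j2.623 Ω
  C: Z = 1/(jωC) = -j/(ω·C) = 0 - j30.11 Ω
Step 3 — Parallel branch: L || C = 1/(1/L + 1/C) = 0 + j2.874 Ω.
Step 4 — Series with R1: Z_total = R1 + (L || C) = 39.3 + j2.874 Ω = 39.4∠4.2° Ω.
Step 5 — Source phasor: V = 8.88∠178.4° V = -8.877 + j0.2479 V.
Step 6 — Ohm's law: I = V / Z_total = (-8.877 + j0.2479) / (39.3 + j2.874) = -0.2242 + j0.0227 A.
Step 7 — Convert to polar: |I| = 0.2254 A, ∠I = 174.2°.

I = 0.2254∠174.2° A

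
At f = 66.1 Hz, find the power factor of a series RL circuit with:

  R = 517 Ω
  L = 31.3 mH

Step 1 — Angular frequency: ω = 2π·f = 2π·66.1 = 415.3 rad/s.
Step 2 — Component impedances:
  R: Z = R = 517 Ω
  L: Z = jωL = j·415.3·0.0313 = 0 + j13 Ω
Step 3 — Series combination: Z_total = R + L = 517 + j13 Ω = 517.2∠1.4° Ω.
Step 4 — Power factor: PF = cos(φ) = Re(Z)/|Z| = 517/517.16 = 0.9997.
Step 5 — Type: Im(Z) = 13 ⇒ lagging (phase φ = 1.4°).

PF = 0.9997 (lagging, φ = 1.4°)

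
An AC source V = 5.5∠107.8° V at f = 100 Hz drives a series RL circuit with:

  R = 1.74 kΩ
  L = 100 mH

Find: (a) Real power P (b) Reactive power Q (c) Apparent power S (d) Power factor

Step 1 — Angular frequency: ω = 2π·f = 2π·100 = 628.3 rad/s.
Step 2 — Component impedances:
  R: Z = R = 1740 Ω
  L: Z = jωL = j·628.3·0.1 = 0 + j62.83 Ω
Step 3 — Series combination: Z_total = R + L = 1740 + j62.83 Ω = 1741∠2.1° Ω.
Step 4 — Source phasor: V = 5.5∠107.8° V = -1.681 + j5.237 V.
Step 5 — Current: I = V / Z = -0.0008565 + j0.003041 A = 0.003159∠105.7° A.
Step 6 — Complex power: S = V·I* = 0.01736 + j0.000627 VA.
Step 7 — Real power: P = Re(S) = 0.01736 W.
Step 8 — Reactive power: Q = Im(S) = 0.000627 VAR.
Step 9 — Apparent power: |S| = 0.01737 VA.
Step 10 — Power factor: PF = P/|S| = 0.9993 (lagging).

(a) P = 0.01736 W  (b) Q = 0.000627 VAR  (c) S = 0.01737 VA  (d) PF = 0.9993 (lagging)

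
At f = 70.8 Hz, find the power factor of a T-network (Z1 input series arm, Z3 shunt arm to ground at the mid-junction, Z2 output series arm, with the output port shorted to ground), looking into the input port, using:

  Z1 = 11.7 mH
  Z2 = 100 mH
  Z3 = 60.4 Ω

Step 1 — Angular frequency: ω = 2π·f = 2π·70.8 = 444.8 rad/s.
Step 2 — Component impedances:
  Z1: Z = jωL = j·444.8·0.0117 = 0 + j5.205 Ω
  Z2: Z = jωL = j·444.8·0.1 = 0 + j44.48 Ω
  Z3: Z = R = 60.4 Ω
Step 3 — With the output port shorted to ground, the output series arm Z2 runs from the junction to ground; the shunt arm Z3 also runs from the junction to ground. They appear in parallel: Z3 || Z2 = 21.24 + j28.84 Ω.
Step 4 — Series with input arm Z1: Z_in = Z1 + (Z3 || Z2) = 21.24 + j34.05 Ω = 40.13∠58.0° Ω.
Step 5 — Power factor: PF = cos(φ) = Re(Z)/|Z| = 21.24/40.13 = 0.5293.
Step 6 — Type: Im(Z) = 34.05 ⇒ lagging (phase φ = 58.0°).

PF = 0.5293 (lagging, φ = 58.0°)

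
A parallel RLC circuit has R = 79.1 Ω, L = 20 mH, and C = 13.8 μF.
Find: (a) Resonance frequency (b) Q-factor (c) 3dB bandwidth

Step 1 — Resonance: ω₀ = 1/√(LC) = 1/√(0.02·1.38e-05) = 1903 rad/s.
Step 2 — f₀ = ω₀/(2π) = 302.9 Hz.
Step 3 — Parallel Q: Q = R/(ω₀L) = 79.1/(1903·0.02) = 2.078.
Step 4 — Bandwidth: Δω = ω₀/Q = 916.1 rad/s; BW = Δω/(2π) = 145.8 Hz.

(a) f₀ = 302.9 Hz  (b) Q = 2.078  (c) BW = 145.8 Hz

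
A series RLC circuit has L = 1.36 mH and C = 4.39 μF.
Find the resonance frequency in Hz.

Step 1 — Resonance condition Im(Z)=0 gives ω₀ = 1/√(LC).
Step 2 — ω₀ = 1/√(0.00136·4.39e-06) = 1.294e+04 rad/s.
Step 3 — f₀ = ω₀/(2π) = 2060 Hz.

f₀ = 2060 Hz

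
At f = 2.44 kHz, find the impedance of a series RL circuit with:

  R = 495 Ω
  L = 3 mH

Step 1 — Angular frequency: ω = 2π·f = 2π·2440 = 1.533e+04 rad/s.
Step 2 — Component impedances:
  R: Z = R = 495 Ω
  L: Z = jωL = j·1.533e+04·0.003 = 0 + j45.99 Ω
Step 3 — Series combination: Z_total = R + L = 495 + j45.99 Ω = 497.1∠5.3° Ω.

Z = 495 + j45.99 Ω = 497.1∠5.3° Ω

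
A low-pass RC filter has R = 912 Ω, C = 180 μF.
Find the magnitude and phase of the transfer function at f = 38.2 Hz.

Step 1 — Angular frequency: ω = 2π·38.2 = 240 rad/s.
Step 2 — Transfer function: H(jω) = 1/(1 + jωRC).
Step 3 — Denominator: 1 + jωRC = 1 + j·240·912·0.00018 = 1 + j39.4.
Step 4 — H = 0.0006437 - j0.02536.
Step 5 — Magnitude: |H| = 0.02537 (-31.9 dB); phase: φ = -88.5°.

|H| = 0.02537 (-31.9 dB), φ = -88.5°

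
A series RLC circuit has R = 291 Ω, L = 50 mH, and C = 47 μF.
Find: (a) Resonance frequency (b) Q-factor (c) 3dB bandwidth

Step 1 — Resonance: ω₀ = 1/√(LC) = 1/√(0.05·4.7e-05) = 652.3 rad/s.
Step 2 — f₀ = ω₀/(2π) = 103.8 Hz.
Step 3 — Series Q: Q = ω₀L/R = 652.3·0.05/291 = 0.1121.
Step 4 — Bandwidth: Δω = ω₀/Q = 5820 rad/s; BW = Δω/(2π) = 926.3 Hz.

(a) f₀ = 103.8 Hz  (b) Q = 0.1121  (c) BW = 926.3 Hz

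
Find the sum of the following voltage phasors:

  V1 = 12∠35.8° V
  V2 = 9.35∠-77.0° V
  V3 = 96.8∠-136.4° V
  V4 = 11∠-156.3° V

Step 1 — Convert each phasor to rectangular form:
  V1 = 12·(cos(35.8°) + j·sin(35.8°)) = 9.733 + j7.019 V
  V2 = 9.35·(cos(-77.0°) + j·sin(-77.0°)) = 2.103 - j9.11 V
  V3 = 96.8·(cos(-136.4°) + j·sin(-136.4°)) = -70.1 - j66.76 V
  V4 = 11·(cos(-156.3°) + j·sin(-156.3°)) = -10.07 - j4.421 V
Step 2 — Sum components: V_total = -68.34 - j73.27 V.
Step 3 — Convert to polar: |V_total| = 100.2 V, ∠V_total = -133.0°.

V_total = 100.2∠-133.0° V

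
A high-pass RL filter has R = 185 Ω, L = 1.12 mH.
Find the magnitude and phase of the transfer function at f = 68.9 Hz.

Step 1 — Angular frequency: ω = 2π·68.9 = 432.9 rad/s.
Step 2 — Transfer function: H(jω) = jωL/(R + jωL).
Step 3 — Numerator jωL = j·0.4849; denominator R + jωL = 185 + j0.4849.
Step 4 — H = 6.869e-06 + j0.002621.
Step 5 — Magnitude: |H| = 0.002621 (-51.6 dB); phase: φ = 89.8°.

|H| = 0.002621 (-51.6 dB), φ = 89.8°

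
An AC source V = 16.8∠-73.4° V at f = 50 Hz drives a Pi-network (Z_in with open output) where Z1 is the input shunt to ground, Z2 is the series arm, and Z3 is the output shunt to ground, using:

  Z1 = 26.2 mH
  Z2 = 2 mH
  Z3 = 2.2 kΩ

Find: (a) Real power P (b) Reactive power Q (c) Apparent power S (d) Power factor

Step 1 — Angular frequency: ω = 2π·f = 2π·50 = 314.2 rad/s.
Step 2 — Component impedances:
  Z1: Z = jωL = j·314.2·0.0262 = 0 + j8.231 Ω
  Z2: Z = jωL = j·314.2·0.002 = 0 + j0.6283 Ω
  Z3: Z = R = 2200 Ω
Step 3 — With open output, the series arm Z2 and the output shunt Z3 appear in series to ground: Z2 + Z3 = 2200 + j0.6283 Ω.
Step 4 — Parallel with input shunt Z1: Z_in = Z1 || (Z2 + Z3) = 0.03079 + j8.231 Ω = 8.231∠89.8° Ω.
Step 5 — Source phasor: V = 16.8∠-73.4° V = 4.8 - j16.1 V.
Step 6 — Current: I = V / Z = -1.954 - j0.5904 A = 2.041∠-163.2° A.
Step 7 — Complex power: S = V·I* = 0.1283 + j34.29 VA.
Step 8 — Real power: P = Re(S) = 0.1283 W.
Step 9 — Reactive power: Q = Im(S) = 34.29 VAR.
Step 10 — Apparent power: |S| = 34.29 VA.
Step 11 — Power factor: PF = P/|S| = 0.003741 (lagging).

(a) P = 0.1283 W  (b) Q = 34.29 VAR  (c) S = 34.29 VA  (d) PF = 0.003741 (lagging)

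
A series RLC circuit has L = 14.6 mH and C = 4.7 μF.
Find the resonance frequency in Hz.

Step 1 — Resonance condition Im(Z)=0 gives ω₀ = 1/√(LC).
Step 2 — ω₀ = 1/√(0.0146·4.7e-06) = 3817 rad/s.
Step 3 — f₀ = ω₀/(2π) = 607.6 Hz.

f₀ = 607.6 Hz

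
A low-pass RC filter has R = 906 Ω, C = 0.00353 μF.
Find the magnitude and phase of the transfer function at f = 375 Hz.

Step 1 — Angular frequency: ω = 2π·375 = 2356 rad/s.
Step 2 — Transfer function: H(jω) = 1/(1 + jωRC).
Step 3 — Denominator: 1 + jωRC = 1 + j·2356·906·3.53e-09 = 1 + j0.007536.
Step 4 — H = 0.9999 - j0.007535.
Step 5 — Magnitude: |H| = 1 (-0.0 dB); phase: φ = -0.4°.

|H| = 1 (-0.0 dB), φ = -0.4°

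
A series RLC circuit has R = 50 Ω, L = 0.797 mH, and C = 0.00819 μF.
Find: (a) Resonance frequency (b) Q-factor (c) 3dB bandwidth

Step 1 — Resonance condition Im(Z)=0 gives ω₀ = 1/√(LC).
Step 2 — ω₀ = 1/√(0.000797·8.19e-09) = 3.914e+05 rad/s.
Step 3 — f₀ = ω₀/(2π) = 6.229e+04 Hz.
Step 4 — Series Q: Q = ω₀L/R = 3.914e+05·0.000797/50 = 6.239.
Step 5 — 3dB bandwidth: Δω = ω₀/Q = 6.274e+04 rad/s; BW = Δω/(2π) = 9985 Hz.

(a) f₀ = 6.229e+04 Hz  (b) Q = 6.239  (c) BW = 9985 Hz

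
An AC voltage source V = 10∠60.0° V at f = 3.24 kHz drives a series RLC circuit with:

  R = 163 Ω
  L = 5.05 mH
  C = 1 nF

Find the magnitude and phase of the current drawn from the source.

Step 1 — Angular frequency: ω = 2π·f = 2π·3240 = 2.036e+04 rad/s.
Step 2 — Component impedances:
  R: Z = R = 163 Ω
  L: Z = jωL = j·2.036e+04·0.00505 = 0 + j102.8 Ω
  C: Z = 1/(jωC) = -j/(ω·C) = 0 - j4.912e+04 Ω
Step 3 — Series combination: Z_total = R + L + C = 163 - j4.902e+04 Ω = 4.902e+04∠-89.8° Ω.
Step 4 — Source phasor: V = 10∠60.0° V = 5 + j8.66 V.
Step 5 — Ohm's law: I = V / Z_total = (5 + j8.66) / (163 - j4.902e+04) = -0.0001763 + j0.0001026 A.
Step 6 — Convert to polar: |I| = 0.000204 A, ∠I = 149.8°.

I = 0.000204∠149.8° A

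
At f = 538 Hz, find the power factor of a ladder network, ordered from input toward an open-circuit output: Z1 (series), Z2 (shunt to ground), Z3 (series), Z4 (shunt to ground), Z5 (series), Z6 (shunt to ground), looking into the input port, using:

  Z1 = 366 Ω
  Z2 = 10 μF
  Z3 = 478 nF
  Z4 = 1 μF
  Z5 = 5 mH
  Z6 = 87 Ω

Step 1 — Angular frequency: ω = 2π·f = 2π·538 = 3380 rad/s.
Step 2 — Component impedances:
  Z1: Z = R = 366 Ω
  Z2: Z = 1/(jωC) = -j/(ω·C) = 0 - j29.58 Ω
  Z3: Z = 1/(jωC) = -j/(ω·C) = 0 - j618.9 Ω
  Z4: Z = 1/(jωC) = -j/(ω·C) = 0 - j295.8 Ω
  Z5: Z = jωL = j·3380·0.005 = 0 + j16.9 Ω
  Z6: Z = R = 87 Ω
Step 3 — Ladder network (open output): work backward from the far end, alternating series and parallel combinations. Z_in = 366.2 - j28.28 Ω = 367.3∠-4.4° Ω.
Step 4 — Power factor: PF = cos(φ) = Re(Z)/|Z| = 366.2/367.3 = 0.997.
Step 5 — Type: Im(Z) = -28.28 ⇒ leading (phase φ = -4.4°).

PF = 0.997 (leading, φ = -4.4°)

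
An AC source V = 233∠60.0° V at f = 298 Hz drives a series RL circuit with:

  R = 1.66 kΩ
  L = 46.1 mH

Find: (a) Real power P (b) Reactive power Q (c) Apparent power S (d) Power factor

Step 1 — Angular frequency: ω = 2π·f = 2π·298 = 1872 rad/s.
Step 2 — Component impedances:
  R: Z = R = 1660 Ω
  L: Z = jωL = j·1872·0.0461 = 0 + j86.32 Ω
Step 3 — Series combination: Z_total = R + L = 1660 + j86.32 Ω = 1662∠3.0° Ω.
Step 4 — Source phasor: V = 233∠60.0° V = 116.5 + j201.8 V.
Step 5 — Current: I = V / Z = 0.0763 + j0.1176 A = 0.1402∠57.0° A.
Step 6 — Complex power: S = V·I* = 32.62 + j1.696 VA.
Step 7 — Real power: P = Re(S) = 32.62 W.
Step 8 — Reactive power: Q = Im(S) = 1.696 VAR.
Step 9 — Apparent power: |S| = 32.66 VA.
Step 10 — Power factor: PF = P/|S| = 0.9987 (lagging).

(a) P = 32.62 W  (b) Q = 1.696 VAR  (c) S = 32.66 VA  (d) PF = 0.9987 (lagging)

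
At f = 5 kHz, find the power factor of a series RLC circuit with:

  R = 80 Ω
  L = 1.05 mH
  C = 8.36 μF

Step 1 — Angular frequency: ω = 2π·f = 2π·5000 = 3.142e+04 rad/s.
Step 2 — Component impedances:
  R: Z = R = 80 Ω
  L: Z = jωL = j·3.142e+04·0.00105 = 0 + j32.99 Ω
  C: Z = 1/(jωC) = -j/(ω·C) = 0 - j3.808 Ω
Step 3 — Series combination: Z_total = R + L + C = 80 + j29.18 Ω = 85.16∠20.0° Ω.
Step 4 — Power factor: PF = cos(φ) = Re(Z)/|Z| = 80/85.155 = 0.9395.
Step 5 — Type: Im(Z) = 29.18 ⇒ lagging (phase φ = 20.0°).

PF = 0.9395 (lagging, φ = 20.0°)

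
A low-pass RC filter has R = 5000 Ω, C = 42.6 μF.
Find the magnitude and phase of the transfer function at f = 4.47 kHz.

Step 1 — Angular frequency: ω = 2π·4470 = 2.809e+04 rad/s.
Step 2 — Transfer function: H(jω) = 1/(1 + jωRC).
Step 3 — Denominator: 1 + jωRC = 1 + j·2.809e+04·5000·4.26e-05 = 1 + j5982.
Step 4 — H = 2.794e-08 - j0.0001672.
Step 5 — Magnitude: |H| = 0.0001672 (-75.5 dB); phase: φ = -90.0°.

|H| = 0.0001672 (-75.5 dB), φ = -90.0°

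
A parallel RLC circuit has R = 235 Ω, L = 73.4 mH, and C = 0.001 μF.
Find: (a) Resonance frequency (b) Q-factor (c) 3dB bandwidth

Step 1 — Resonance: ω₀ = 1/√(LC) = 1/√(0.0734·1e-09) = 1.167e+05 rad/s.
Step 2 — f₀ = ω₀/(2π) = 1.858e+04 Hz.
Step 3 — Parallel Q: Q = R/(ω₀L) = 235/(1.167e+05·0.0734) = 0.02743.
Step 4 — Bandwidth: Δω = ω₀/Q = 4.255e+06 rad/s; BW = Δω/(2π) = 6.773e+05 Hz.

(a) f₀ = 1.858e+04 Hz  (b) Q = 0.02743  (c) BW = 6.773e+05 Hz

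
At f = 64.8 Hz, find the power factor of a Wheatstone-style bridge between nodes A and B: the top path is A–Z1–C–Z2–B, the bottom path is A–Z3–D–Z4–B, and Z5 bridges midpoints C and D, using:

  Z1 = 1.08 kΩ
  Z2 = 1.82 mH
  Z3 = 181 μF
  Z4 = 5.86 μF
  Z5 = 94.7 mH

Step 1 — Angular frequency: ω = 2π·f = 2π·64.8 = 407.2 rad/s.
Step 2 — Component impedances:
  Z1: Z = R = 1080 Ω
  Z2: Z = jωL = j·407.2·0.00182 = 0 + j0.741 Ω
  Z3: Z = 1/(jωC) = -j/(ω·C) = 0 - j13.57 Ω
  Z4: Z = 1/(jωC) = -j/(ω·C) = 0 - j419.1 Ω
  Z5: Z = jωL = j·407.2·0.0947 = 0 + j38.56 Ω
Step 3 — Bridge requires nodal analysis (the Z5 bridge couples midpoints C and D, so the two paths cannot be reduced to a simple series/parallel combination). Setting node B to ground and injecting 1 A at node A, the 3-node admittance system at A, C, D solves to V_A = Z_AB = 0.7769 + j29.77 Ω = 29.78∠88.5° Ω.
Step 4 — Power factor: PF = cos(φ) = Re(Z)/|Z| = 0.7769/29.784 = 0.02608.
Step 5 — Type: Im(Z) = 29.77 ⇒ lagging (phase φ = 88.5°).

PF = 0.02608 (lagging, φ = 88.5°)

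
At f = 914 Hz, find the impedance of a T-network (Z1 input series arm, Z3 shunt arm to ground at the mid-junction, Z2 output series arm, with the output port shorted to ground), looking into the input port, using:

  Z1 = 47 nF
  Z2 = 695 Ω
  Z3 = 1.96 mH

Step 1 — Angular frequency: ω = 2π·f = 2π·914 = 5743 rad/s.
Step 2 — Component impedances:
  Z1: Z = 1/(jωC) = -j/(ω·C) = 0 - j3705 Ω
  Z2: Z = R = 695 Ω
  Z3: Z = jωL = j·5743·0.00196 = 0 + j11.26 Ω
Step 3 — With the output port shorted to ground, the output series arm Z2 runs from the junction to ground; the shunt arm Z3 also runs from the junction to ground. They appear in parallel: Z3 || Z2 = 0.1822 + j11.25 Ω.
Step 4 — Series with input arm Z1: Z_in = Z1 + (Z3 || Z2) = 0.1822 - j3694 Ω = 3694∠-90.0° Ω.

Z = 0.1822 - j3694 Ω = 3694∠-90.0° Ω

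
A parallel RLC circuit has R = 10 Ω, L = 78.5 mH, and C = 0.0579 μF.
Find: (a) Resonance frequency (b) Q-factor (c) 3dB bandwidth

Step 1 — Resonance: ω₀ = 1/√(LC) = 1/√(0.0785·5.79e-08) = 1.483e+04 rad/s.
Step 2 — f₀ = ω₀/(2π) = 2361 Hz.
Step 3 — Parallel Q: Q = R/(ω₀L) = 10/(1.483e+04·0.0785) = 0.008588.
Step 4 — Bandwidth: Δω = ω₀/Q = 1.727e+06 rad/s; BW = Δω/(2π) = 2.749e+05 Hz.

(a) f₀ = 2361 Hz  (b) Q = 0.008588  (c) BW = 2.749e+05 Hz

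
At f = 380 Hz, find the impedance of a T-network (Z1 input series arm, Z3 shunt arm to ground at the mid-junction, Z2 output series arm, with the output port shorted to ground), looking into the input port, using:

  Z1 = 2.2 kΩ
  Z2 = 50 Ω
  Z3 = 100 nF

Step 1 — Angular frequency: ω = 2π·f = 2π·380 = 2388 rad/s.
Step 2 — Component impedances:
  Z1: Z = R = 2200 Ω
  Z2: Z = R = 50 Ω
  Z3: Z = 1/(jωC) = -j/(ω·C) = 0 - j4188 Ω
Step 3 — With the output port shorted to ground, the output series arm Z2 runs from the junction to ground; the shunt arm Z3 also runs from the junction to ground. They appear in parallel: Z3 || Z2 = 49.99 - j0.5968 Ω.
Step 4 — Series with input arm Z1: Z_in = Z1 + (Z3 || Z2) = 2250 - j0.5968 Ω = 2250∠-0.0° Ω.

Z = 2250 - j0.5968 Ω = 2250∠-0.0° Ω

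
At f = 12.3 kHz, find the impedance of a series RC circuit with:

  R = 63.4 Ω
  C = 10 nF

Step 1 — Angular frequency: ω = 2π·f = 2π·1.23e+04 = 7.728e+04 rad/s.
Step 2 — Component impedances:
  R: Z = R = 63.4 Ω
  C: Z = 1/(jωC) = -j/(ω·C) = 0 - j1294 Ω
Step 3 — Series combination: Z_total = R + C = 63.4 - j1294 Ω = 1295∠-87.2° Ω.

Z = 63.4 - j1294 Ω = 1295∠-87.2° Ω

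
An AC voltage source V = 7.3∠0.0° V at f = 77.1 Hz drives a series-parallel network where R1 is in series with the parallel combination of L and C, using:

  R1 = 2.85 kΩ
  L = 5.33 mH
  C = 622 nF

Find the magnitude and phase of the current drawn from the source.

Step 1 — Angular frequency: ω = 2π·f = 2π·77.1 = 484.4 rad/s.
Step 2 — Component impedances:
  R1: Z = R = 2850 Ω
  L: Z = jωL = j·484.4·0.00533 = 0 + j2.582 Ω
  C: Z = 1/(jωC) = -j/(ω·C) = 0 - j3319 Ω
Step 3 — Parallel branch: L || C = 1/(1/L + 1/C) = 0 + j2.584 Ω.
Step 4 — Series with R1: Z_total = R1 + (L || C) = 2850 + j2.584 Ω = 2850∠0.1° Ω.
Step 5 — Source phasor: V = 7.3∠0.0° V = 7.3 V.
Step 6 — Ohm's law: I = V / Z_total = (7.3) / (2850 + j2.584) = 0.002561 - j2.322e-06 A.
Step 7 — Convert to polar: |I| = 0.002561 A, ∠I = -0.1°.

I = 0.002561∠-0.1° A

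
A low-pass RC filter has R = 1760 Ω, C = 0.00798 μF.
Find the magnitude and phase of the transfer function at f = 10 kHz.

Step 1 — Angular frequency: ω = 2π·1e+04 = 6.283e+04 rad/s.
Step 2 — Transfer function: H(jω) = 1/(1 + jωRC).
Step 3 — Denominator: 1 + jωRC = 1 + j·6.283e+04·1760·7.98e-09 = 1 + j0.8825.
Step 4 — H = 0.5622 - j0.4961.
Step 5 — Magnitude: |H| = 0.7498 (-2.5 dB); phase: φ = -41.4°.

|H| = 0.7498 (-2.5 dB), φ = -41.4°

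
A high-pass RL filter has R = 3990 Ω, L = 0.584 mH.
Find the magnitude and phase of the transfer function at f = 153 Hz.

Step 1 — Angular frequency: ω = 2π·153 = 961.3 rad/s.
Step 2 — Transfer function: H(jω) = jωL/(R + jωL).
Step 3 — Numerator jωL = j·0.5614; denominator R + jωL = 3990 + j0.5614.
Step 4 — H = 1.98e-08 + j0.0001407.
Step 5 — Magnitude: |H| = 0.0001407 (-77.0 dB); phase: φ = 90.0°.

|H| = 0.0001407 (-77.0 dB), φ = 90.0°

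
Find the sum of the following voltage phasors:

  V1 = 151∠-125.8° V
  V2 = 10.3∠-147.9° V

Step 1 — Convert each phasor to rectangular form:
  V1 = 151·(cos(-125.8°) + j·sin(-125.8°)) = -88.33 - j122.5 V
  V2 = 10.3·(cos(-147.9°) + j·sin(-147.9°)) = -8.725 - j5.473 V
Step 2 — Sum components: V_total = -97.05 - j127.9 V.
Step 3 — Convert to polar: |V_total| = 160.6 V, ∠V_total = -127.2°.

V_total = 160.6∠-127.2° V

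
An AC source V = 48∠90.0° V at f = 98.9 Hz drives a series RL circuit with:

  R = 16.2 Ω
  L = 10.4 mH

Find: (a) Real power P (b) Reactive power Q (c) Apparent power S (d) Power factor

Step 1 — Angular frequency: ω = 2π·f = 2π·98.9 = 621.4 rad/s.
Step 2 — Component impedances:
  R: Z = R = 16.2 Ω
  L: Z = jωL = j·621.4·0.0104 = 0 + j6.463 Ω
Step 3 — Series combination: Z_total = R + L = 16.2 + j6.463 Ω = 17.44∠21.7° Ω.
Step 4 — Source phasor: V = 48∠90.0° V = 0 + j48 V.
Step 5 — Current: I = V / Z = 1.02 + j2.556 A = 2.752∠68.3° A.
Step 6 — Complex power: S = V·I* = 122.7 + j48.95 VA.
Step 7 — Real power: P = Re(S) = 122.7 W.
Step 8 — Reactive power: Q = Im(S) = 48.95 VAR.
Step 9 — Apparent power: |S| = 132.1 VA.
Step 10 — Power factor: PF = P/|S| = 0.9288 (lagging).

(a) P = 122.7 W  (b) Q = 48.95 VAR  (c) S = 132.1 VA  (d) PF = 0.9288 (lagging)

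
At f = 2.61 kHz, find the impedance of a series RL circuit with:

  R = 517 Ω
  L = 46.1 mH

Step 1 — Angular frequency: ω = 2π·f = 2π·2610 = 1.64e+04 rad/s.
Step 2 — Component impedances:
  R: Z = R = 517 Ω
  L: Z = jωL = j·1.64e+04·0.0461 = 0 + j756 Ω
Step 3 — Series combination: Z_total = R + L = 517 + j756 Ω = 915.9∠55.6° Ω.

Z = 517 + j756 Ω = 915.9∠55.6° Ω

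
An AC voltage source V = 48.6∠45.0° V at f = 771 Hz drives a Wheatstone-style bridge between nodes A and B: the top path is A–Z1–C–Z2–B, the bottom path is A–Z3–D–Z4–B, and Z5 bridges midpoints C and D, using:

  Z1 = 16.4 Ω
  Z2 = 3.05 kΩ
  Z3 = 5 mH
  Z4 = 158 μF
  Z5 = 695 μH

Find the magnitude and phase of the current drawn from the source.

Step 1 — Angular frequency: ω = 2π·f = 2π·771 = 4844 rad/s.
Step 2 — Component impedances:
  Z1: Z = R = 16.4 Ω
  Z2: Z = R = 3050 Ω
  Z3: Z = jωL = j·4844·0.005 = 0 + j24.22 Ω
  Z4: Z = 1/(jωC) = -j/(ω·C) = 0 - j1.306 Ω
  Z5: Z = jωL = j·4844·0.000695 = 0 + j3.367 Ω
Step 3 — Bridge requires nodal analysis (the Z5 bridge couples midpoints C and D, so the two paths cannot be reduced to a simple series/parallel combination). Setting node B to ground and injecting 1 A at node A, the 3-node admittance system at A, C, D solves to V_A = Z_AB = 9.34 + j7.203 Ω = 11.8∠37.6° Ω.
Step 4 — Source phasor: V = 48.6∠45.0° V = 34.37 + j34.37 V.
Step 5 — Ohm's law: I = V / Z_total = (34.37 + j34.37) / (9.34 + j7.203) = 4.086 + j0.528 A.
Step 6 — Convert to polar: |I| = 4.12 A, ∠I = 7.4°.

I = 4.12∠7.4° A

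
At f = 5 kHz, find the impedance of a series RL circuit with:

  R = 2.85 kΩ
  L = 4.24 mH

Step 1 — Angular frequency: ω = 2π·f = 2π·5000 = 3.142e+04 rad/s.
Step 2 — Component impedances:
  R: Z = R = 2850 Ω
  L: Z = jωL = j·3.142e+04·0.00424 = 0 + j133.2 Ω
Step 3 — Series combination: Z_total = R + L = 2850 + j133.2 Ω = 2853∠2.7° Ω.

Z = 2850 + j133.2 Ω = 2853∠2.7° Ω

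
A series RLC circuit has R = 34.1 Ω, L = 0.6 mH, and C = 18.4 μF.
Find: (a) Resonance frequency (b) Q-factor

Step 1 — Resonance condition Im(Z)=0 gives ω₀ = 1/√(LC).
Step 2 — ω₀ = 1/√(0.0006·1.84e-05) = 9517 rad/s.
Step 3 — f₀ = ω₀/(2π) = 1515 Hz.
Step 4 — Series Q: Q = ω₀L/R = 9517·0.0006/34.1 = 0.1675.

(a) f₀ = 1515 Hz  (b) Q = 0.1675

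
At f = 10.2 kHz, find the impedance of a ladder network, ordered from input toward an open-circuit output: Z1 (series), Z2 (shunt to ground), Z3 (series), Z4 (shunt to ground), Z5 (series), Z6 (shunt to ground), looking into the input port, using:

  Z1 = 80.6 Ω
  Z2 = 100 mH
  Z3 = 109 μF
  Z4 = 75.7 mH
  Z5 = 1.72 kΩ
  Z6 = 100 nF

Step 1 — Angular frequency: ω = 2π·f = 2π·1.02e+04 = 6.409e+04 rad/s.
Step 2 — Component impedances:
  Z1: Z = R = 80.6 Ω
  Z2: Z = jωL = j·6.409e+04·0.1 = 0 + j6409 Ω
  Z3: Z = 1/(jωC) = -j/(ω·C) = 0 - j0.1432 Ω
  Z4: Z = jωL = j·6.409e+04·0.0757 = 0 + j4851 Ω
  Z5: Z = R = 1720 Ω
  Z6: Z = 1/(jωC) = -j/(ω·C) = 0 - j156 Ω
Step 3 — Ladder network (open output): work backward from the far end, alternating series and parallel combinations. Z_in = 1426 + j722.9 Ω = 1599∠26.9° Ω.

Z = 1426 + j722.9 Ω = 1599∠26.9° Ω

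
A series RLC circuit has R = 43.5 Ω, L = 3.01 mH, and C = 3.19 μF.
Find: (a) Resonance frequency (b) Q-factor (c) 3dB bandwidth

Step 1 — Resonance: ω₀ = 1/√(LC) = 1/√(0.00301·3.19e-06) = 1.021e+04 rad/s.
Step 2 — f₀ = ω₀/(2π) = 1624 Hz.
Step 3 — Series Q: Q = ω₀L/R = 1.021e+04·0.00301/43.5 = 0.7062.
Step 4 — Bandwidth: Δω = ω₀/Q = 1.445e+04 rad/s; BW = Δω/(2π) = 2300 Hz.

(a) f₀ = 1624 Hz  (b) Q = 0.7062  (c) BW = 2300 Hz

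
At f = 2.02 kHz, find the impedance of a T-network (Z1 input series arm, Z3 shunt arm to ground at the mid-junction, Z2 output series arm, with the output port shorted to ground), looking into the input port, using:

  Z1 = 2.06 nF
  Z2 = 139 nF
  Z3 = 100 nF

Step 1 — Angular frequency: ω = 2π·f = 2π·2020 = 1.269e+04 rad/s.
Step 2 — Component impedances:
  Z1: Z = 1/(jωC) = -j/(ω·C) = 0 - j3.825e+04 Ω
  Z2: Z = 1/(jωC) = -j/(ω·C) = 0 - j566.8 Ω
  Z3: Z = 1/(jωC) = -j/(ω·C) = 0 - j787.9 Ω
Step 3 — With the output port shorted to ground, the output series arm Z2 runs from the junction to ground; the shunt arm Z3 also runs from the junction to ground. They appear in parallel: Z3 || Z2 = 0 - j329.7 Ω.
Step 4 — Series with input arm Z1: Z_in = Z1 + (Z3 || Z2) = 0 - j3.858e+04 Ω = 3.858e+04∠-90.0° Ω.

Z = 0 - j3.858e+04 Ω = 3.858e+04∠-90.0° Ω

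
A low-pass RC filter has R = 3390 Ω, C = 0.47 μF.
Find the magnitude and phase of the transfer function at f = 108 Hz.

Step 1 — Angular frequency: ω = 2π·108 = 678.6 rad/s.
Step 2 — Transfer function: H(jω) = 1/(1 + jωRC).
Step 3 — Denominator: 1 + jωRC = 1 + j·678.6·3390·4.7e-07 = 1 + j1.081.
Step 4 — H = 0.461 - j0.4985.
Step 5 — Magnitude: |H| = 0.679 (-3.4 dB); phase: φ = -47.2°.

|H| = 0.679 (-3.4 dB), φ = -47.2°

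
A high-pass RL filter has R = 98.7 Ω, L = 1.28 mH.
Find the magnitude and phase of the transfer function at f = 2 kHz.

Step 1 — Angular frequency: ω = 2π·2000 = 1.257e+04 rad/s.
Step 2 — Transfer function: H(jω) = jωL/(R + jωL).
Step 3 — Numerator jωL = j·16.08; denominator R + jωL = 98.7 + j16.08.
Step 4 — H = 0.02587 + j0.1588.
Step 5 — Magnitude: |H| = 0.1608 (-15.9 dB); phase: φ = 80.7°.

|H| = 0.1608 (-15.9 dB), φ = 80.7°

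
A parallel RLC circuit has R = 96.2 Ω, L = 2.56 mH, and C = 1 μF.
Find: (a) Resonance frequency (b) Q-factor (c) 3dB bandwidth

Step 1 — Resonance: ω₀ = 1/√(LC) = 1/√(0.00256·1e-06) = 1.976e+04 rad/s.
Step 2 — f₀ = ω₀/(2π) = 3146 Hz.
Step 3 — Parallel Q: Q = R/(ω₀L) = 96.2/(1.976e+04·0.00256) = 1.901.
Step 4 — Bandwidth: Δω = ω₀/Q = 1.04e+04 rad/s; BW = Δω/(2π) = 1654 Hz.

(a) f₀ = 3146 Hz  (b) Q = 1.901  (c) BW = 1654 Hz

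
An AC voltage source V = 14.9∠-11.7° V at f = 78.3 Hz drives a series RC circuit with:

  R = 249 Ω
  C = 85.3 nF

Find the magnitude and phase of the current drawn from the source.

Step 1 — Angular frequency: ω = 2π·f = 2π·78.3 = 492 rad/s.
Step 2 — Component impedances:
  R: Z = R = 249 Ω
  C: Z = 1/(jωC) = -j/(ω·C) = 0 - j2.383e+04 Ω
Step 3 — Series combination: Z_total = R + C = 249 - j2.383e+04 Ω = 2.383e+04∠-89.4° Ω.
Step 4 — Source phasor: V = 14.9∠-11.7° V = 14.59 - j3.022 V.
Step 5 — Ohm's law: I = V / Z_total = (14.59 - j3.022) / (249 - j2.383e+04) = 0.0001332 + j0.0006109 A.
Step 6 — Convert to polar: |I| = 0.0006252 A, ∠I = 77.7°.

I = 0.0006252∠77.7° A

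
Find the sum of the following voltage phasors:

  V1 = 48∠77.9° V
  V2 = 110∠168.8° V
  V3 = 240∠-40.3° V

Step 1 — Convert each phasor to rectangular form:
  V1 = 48·(cos(77.9°) + j·sin(77.9°)) = 10.06 + j46.93 V
  V2 = 110·(cos(168.8°) + j·sin(168.8°)) = -107.9 + j21.37 V
  V3 = 240·(cos(-40.3°) + j·sin(-40.3°)) = 183 - j155.2 V
Step 2 — Sum components: V_total = 85.2 - j86.93 V.
Step 3 — Convert to polar: |V_total| = 121.7 V, ∠V_total = -45.6°.

V_total = 121.7∠-45.6° V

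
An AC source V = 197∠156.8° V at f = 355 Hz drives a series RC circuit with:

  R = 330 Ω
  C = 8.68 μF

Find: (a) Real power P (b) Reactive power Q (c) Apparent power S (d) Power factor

Step 1 — Angular frequency: ω = 2π·f = 2π·355 = 2231 rad/s.
Step 2 — Component impedances:
  R: Z = R = 330 Ω
  C: Z = 1/(jωC) = -j/(ω·C) = 0 - j51.65 Ω
Step 3 — Series combination: Z_total = R + C = 330 - j51.65 Ω = 334∠-8.9° Ω.
Step 4 — Source phasor: V = 197∠156.8° V = -181.1 + j77.61 V.
Step 5 — Current: I = V / Z = -0.5715 + j0.1457 A = 0.5898∠165.7° A.
Step 6 — Complex power: S = V·I* = 114.8 - j17.97 VA.
Step 7 — Real power: P = Re(S) = 114.8 W.
Step 8 — Reactive power: Q = Im(S) = -17.97 VAR.
Step 9 — Apparent power: |S| = 116.2 VA.
Step 10 — Power factor: PF = P/|S| = 0.988 (leading).

(a) P = 114.8 W  (b) Q = -17.97 VAR  (c) S = 116.2 VA  (d) PF = 0.988 (leading)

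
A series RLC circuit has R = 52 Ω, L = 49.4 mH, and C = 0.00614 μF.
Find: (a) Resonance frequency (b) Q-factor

Step 1 — Resonance condition Im(Z)=0 gives ω₀ = 1/√(LC).
Step 2 — ω₀ = 1/√(0.0494·6.14e-09) = 5.742e+04 rad/s.
Step 3 — f₀ = ω₀/(2π) = 9138 Hz.
Step 4 — Series Q: Q = ω₀L/R = 5.742e+04·0.0494/52 = 54.55.

(a) f₀ = 9138 Hz  (b) Q = 54.55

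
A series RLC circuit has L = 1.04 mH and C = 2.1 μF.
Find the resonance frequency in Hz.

Step 1 — Resonance condition Im(Z)=0 gives ω₀ = 1/√(LC).
Step 2 — ω₀ = 1/√(0.00104·2.1e-06) = 2.14e+04 rad/s.
Step 3 — f₀ = ω₀/(2π) = 3406 Hz.

f₀ = 3406 Hz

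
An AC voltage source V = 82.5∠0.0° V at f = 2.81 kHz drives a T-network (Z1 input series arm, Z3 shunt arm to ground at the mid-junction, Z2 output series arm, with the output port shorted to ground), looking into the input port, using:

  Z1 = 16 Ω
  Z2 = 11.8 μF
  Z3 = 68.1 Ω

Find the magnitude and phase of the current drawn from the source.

Step 1 — Angular frequency: ω = 2π·f = 2π·2810 = 1.766e+04 rad/s.
Step 2 — Component impedances:
  Z1: Z = R = 16 Ω
  Z2: Z = 1/(jωC) = -j/(ω·C) = 0 - j4.8 Ω
  Z3: Z = R = 68.1 Ω
Step 3 — With the output port shorted to ground, the output series arm Z2 runs from the junction to ground; the shunt arm Z3 also runs from the junction to ground. They appear in parallel: Z3 || Z2 = 0.3366 - j4.776 Ω.
Step 4 — Series with input arm Z1: Z_in = Z1 + (Z3 || Z2) = 16.34 - j4.776 Ω = 17.02∠-16.3° Ω.
Step 5 — Source phasor: V = 82.5∠0.0° V = 82.5 V.
Step 6 — Ohm's law: I = V / Z_total = (82.5) / (16.34 - j4.776) = 4.652 + j1.36 A.
Step 7 — Convert to polar: |I| = 4.847 A, ∠I = 16.3°.

I = 4.847∠16.3° A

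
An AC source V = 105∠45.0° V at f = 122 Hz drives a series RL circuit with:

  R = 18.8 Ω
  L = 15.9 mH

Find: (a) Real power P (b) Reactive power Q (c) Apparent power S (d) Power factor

Step 1 — Angular frequency: ω = 2π·f = 2π·122 = 766.5 rad/s.
Step 2 — Component impedances:
  R: Z = R = 18.8 Ω
  L: Z = jωL = j·766.5·0.0159 = 0 + j12.19 Ω
Step 3 — Series combination: Z_total = R + L = 18.8 + j12.19 Ω = 22.41∠33.0° Ω.
Step 4 — Source phasor: V = 105∠45.0° V = 74.25 + j74.25 V.
Step 5 — Current: I = V / Z = 4.583 + j0.9779 A = 4.686∠12.0° A.
Step 6 — Complex power: S = V·I* = 412.9 + j267.7 VA.
Step 7 — Real power: P = Re(S) = 412.9 W.
Step 8 — Reactive power: Q = Im(S) = 267.7 VAR.
Step 9 — Apparent power: |S| = 492.1 VA.
Step 10 — Power factor: PF = P/|S| = 0.8391 (lagging).

(a) P = 412.9 W  (b) Q = 267.7 VAR  (c) S = 492.1 VA  (d) PF = 0.8391 (lagging)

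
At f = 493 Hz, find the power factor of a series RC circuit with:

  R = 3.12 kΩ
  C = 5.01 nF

Step 1 — Angular frequency: ω = 2π·f = 2π·493 = 3098 rad/s.
Step 2 — Component impedances:
  R: Z = R = 3120 Ω
  C: Z = 1/(jωC) = -j/(ω·C) = 0 - j6.444e+04 Ω
Step 3 — Series combination: Z_total = R + C = 3120 - j6.444e+04 Ω = 6.451e+04∠-87.2° Ω.
Step 4 — Power factor: PF = cos(φ) = Re(Z)/|Z| = 3120/6.451e+04 = 0.04836.
Step 5 — Type: Im(Z) = -6.444e+04 ⇒ leading (phase φ = -87.2°).

PF = 0.04836 (leading, φ = -87.2°)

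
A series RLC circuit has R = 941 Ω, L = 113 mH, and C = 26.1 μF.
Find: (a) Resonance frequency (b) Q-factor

Step 1 — Resonance condition Im(Z)=0 gives ω₀ = 1/√(LC).
Step 2 — ω₀ = 1/√(0.113·2.61e-05) = 582.3 rad/s.
Step 3 — f₀ = ω₀/(2π) = 92.67 Hz.
Step 4 — Series Q: Q = ω₀L/R = 582.3·0.113/941 = 0.06992.

(a) f₀ = 92.67 Hz  (b) Q = 0.06992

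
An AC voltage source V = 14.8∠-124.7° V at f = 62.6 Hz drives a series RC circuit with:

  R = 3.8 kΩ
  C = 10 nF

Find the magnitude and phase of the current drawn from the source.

Step 1 — Angular frequency: ω = 2π·f = 2π·62.6 = 393.3 rad/s.
Step 2 — Component impedances:
  R: Z = R = 3800 Ω
  C: Z = 1/(jωC) = -j/(ω·C) = 0 - j2.542e+05 Ω
Step 3 — Series combination: Z_total = R + C = 3800 - j2.542e+05 Ω = 2.543e+05∠-89.1° Ω.
Step 4 — Source phasor: V = 14.8∠-124.7° V = -8.425 - j12.17 V.
Step 5 — Ohm's law: I = V / Z_total = (-8.425 - j12.17) / (3800 - j2.542e+05) = 4.735e-05 - j3.385e-05 A.
Step 6 — Convert to polar: |I| = 5.821e-05 A, ∠I = -35.6°.

I = 5.821e-05∠-35.6° A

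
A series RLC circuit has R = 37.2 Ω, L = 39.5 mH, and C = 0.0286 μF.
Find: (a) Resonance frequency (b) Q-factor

Step 1 — Resonance condition Im(Z)=0 gives ω₀ = 1/√(LC).
Step 2 — ω₀ = 1/√(0.0395·2.86e-08) = 2.975e+04 rad/s.
Step 3 — f₀ = ω₀/(2π) = 4735 Hz.
Step 4 — Series Q: Q = ω₀L/R = 2.975e+04·0.0395/37.2 = 31.59.

(a) f₀ = 4735 Hz  (b) Q = 31.59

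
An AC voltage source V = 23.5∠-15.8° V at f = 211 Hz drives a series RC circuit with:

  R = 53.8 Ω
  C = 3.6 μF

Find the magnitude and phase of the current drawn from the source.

Step 1 — Angular frequency: ω = 2π·f = 2π·211 = 1326 rad/s.
Step 2 — Component impedances:
  R: Z = R = 53.8 Ω
  C: Z = 1/(jωC) = -j/(ω·C) = 0 - j209.5 Ω
Step 3 — Series combination: Z_total = R + C = 53.8 - j209.5 Ω = 216.3∠-75.6° Ω.
Step 4 — Source phasor: V = 23.5∠-15.8° V = 22.61 - j6.399 V.
Step 5 — Ohm's law: I = V / Z_total = (22.61 - j6.399) / (53.8 - j209.5) = 0.05465 + j0.09389 A.
Step 6 — Convert to polar: |I| = 0.1086 A, ∠I = 59.8°.

I = 0.1086∠59.8° A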